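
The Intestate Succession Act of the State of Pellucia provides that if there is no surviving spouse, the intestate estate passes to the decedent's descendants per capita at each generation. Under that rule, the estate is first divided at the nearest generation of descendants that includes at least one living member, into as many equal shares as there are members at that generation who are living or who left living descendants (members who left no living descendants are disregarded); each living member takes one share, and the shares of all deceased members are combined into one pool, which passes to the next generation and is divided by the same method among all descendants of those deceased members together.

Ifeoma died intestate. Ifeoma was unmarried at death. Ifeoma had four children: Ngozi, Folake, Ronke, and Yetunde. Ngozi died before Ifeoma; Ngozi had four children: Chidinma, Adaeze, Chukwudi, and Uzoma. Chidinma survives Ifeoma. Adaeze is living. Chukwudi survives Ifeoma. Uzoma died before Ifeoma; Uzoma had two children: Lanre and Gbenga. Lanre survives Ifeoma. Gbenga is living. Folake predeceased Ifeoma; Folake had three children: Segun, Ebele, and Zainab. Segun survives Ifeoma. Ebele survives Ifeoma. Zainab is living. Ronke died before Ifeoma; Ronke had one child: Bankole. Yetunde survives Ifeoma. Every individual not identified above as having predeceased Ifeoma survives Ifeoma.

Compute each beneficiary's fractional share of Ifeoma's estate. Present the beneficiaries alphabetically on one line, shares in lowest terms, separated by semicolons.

There is no surviving spouse, so the entire estate passes to Ifeoma's descendants per capita at each generation.
At generation 1 (Ngozi, Folake, Ronke, Yetunde) there are 4 shares of (1)/4 = 1/4 each.
Living: Yetunde — each takes 1/4.
Deceased: Ngozi, Folake, and Ronke. Their combined 3/4 is pooled and carried to generation 2.
At generation 2 (Chidinma, Adaeze, Chukwudi, Uzoma, Segun, Ebele, Zainab, Bankole) there are 8 shares of (3/4)/8 = 3/32 each.
Living: Chidinma, Adaeze, Chukwudi, Segun, Ebele, Zainab, and Bankole — each takes 3/32.
Deceased: Uzoma. That 3/32 share is carried to generation 3.
At generation 3 (Lanre, Gbenga) there are 2 shares of (3/32)/2 = 3/64 each.
Living: Lanre and Gbenga — each takes 3/64.

Adaeze 3/32; Bankole 3/32; Chidinma 3/32; Chukwudi 3/32; Ebele 3/32; Gbenga 3/64; Lanre 3/64; Segun 3/32; Yetunde 1/4; Zainab 3/32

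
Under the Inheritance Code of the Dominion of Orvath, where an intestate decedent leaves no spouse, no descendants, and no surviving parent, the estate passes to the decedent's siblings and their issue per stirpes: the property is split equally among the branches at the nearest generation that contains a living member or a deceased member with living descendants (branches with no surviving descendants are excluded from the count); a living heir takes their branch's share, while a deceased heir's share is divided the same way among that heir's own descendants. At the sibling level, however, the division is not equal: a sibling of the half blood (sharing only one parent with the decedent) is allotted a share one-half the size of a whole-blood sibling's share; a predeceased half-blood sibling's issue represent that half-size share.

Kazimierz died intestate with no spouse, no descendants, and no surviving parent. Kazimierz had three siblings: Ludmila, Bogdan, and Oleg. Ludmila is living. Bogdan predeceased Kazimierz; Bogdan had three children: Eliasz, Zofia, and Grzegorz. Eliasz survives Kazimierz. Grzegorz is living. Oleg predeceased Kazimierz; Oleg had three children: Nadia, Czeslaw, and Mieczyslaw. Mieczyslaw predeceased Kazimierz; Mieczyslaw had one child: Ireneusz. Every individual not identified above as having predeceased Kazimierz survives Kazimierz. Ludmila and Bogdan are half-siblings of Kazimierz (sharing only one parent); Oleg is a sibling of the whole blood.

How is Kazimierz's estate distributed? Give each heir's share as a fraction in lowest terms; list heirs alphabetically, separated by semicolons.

No spouse, descendants, or parent survives, so the estate passes to Kazimierz's siblings per stirpes.
Half-blood siblings count for one-half the weight of whole-blood siblings at the initial division.
Dividing 1 in proportion to weights (total weight 2): Ludmila (weight 1/2) → 1/4; Bogdan (weight 1/2) → 1/4; Oleg (weight 1) → 1/2.
Ludmila is living and takes 1/4.
Bogdan predeceased; the 1/4 allotted to Bogdan's branch passes to Bogdan's issue by representation.
The 1/4 is divided into 3 equal shares of 1/12 among Eliasz, Zofia, Grzegorz.
Eliasz is living and takes 1/12.
Zofia is living and takes 1/12.
Grzegorz is living and takes 1/12.
Oleg predeceased; the 1/2 allotted to Oleg's branch passes to Oleg's issue by representation.
The 1/2 is divided into 3 equal shares of 1/6 among Nadia, Czeslaw, Mieczyslaw.
Nadia is living and takes 1/6.
Czeslaw is living and takes 1/6.
Mieczyslaw predeceased; the 1/6 allotted to Mieczyslaw's branch passes to Mieczyslaw's issue by representation.
Ireneusz is the sole taker at this level and receives the full 1/6.

Czeslaw 1/6; Eliasz 1/12; Grzegorz 1/12; Ireneusz 1/6; Ludmila 1/4; Nadia 1/6; Zofia 1/12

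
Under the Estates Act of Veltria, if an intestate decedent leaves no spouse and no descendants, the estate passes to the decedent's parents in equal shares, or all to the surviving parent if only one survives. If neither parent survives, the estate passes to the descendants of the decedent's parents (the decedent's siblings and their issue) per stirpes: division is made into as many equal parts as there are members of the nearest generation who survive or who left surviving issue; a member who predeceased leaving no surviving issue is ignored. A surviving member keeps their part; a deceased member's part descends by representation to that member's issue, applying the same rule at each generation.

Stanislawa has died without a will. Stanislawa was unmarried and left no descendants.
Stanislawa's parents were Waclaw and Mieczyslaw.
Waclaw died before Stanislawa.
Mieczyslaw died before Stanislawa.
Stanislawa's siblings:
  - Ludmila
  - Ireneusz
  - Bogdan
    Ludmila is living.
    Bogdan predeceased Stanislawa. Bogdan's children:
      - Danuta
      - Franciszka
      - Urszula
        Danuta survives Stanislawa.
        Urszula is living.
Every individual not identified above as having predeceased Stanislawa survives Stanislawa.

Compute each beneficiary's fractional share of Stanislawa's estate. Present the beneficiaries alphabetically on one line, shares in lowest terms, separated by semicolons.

Danuta 1/9; Franciszka 1/9; Ireneusz 1/3; Ludmila 1/3; Urszula 1/9

Neither parent survives and there are no descendants, so the estate passes to Stanislawa's siblings and their issue per stirpes.
The estate is divided into 3 equal shares of 1/3 among Ludmila, Ireneusz, Bogdan.
Ludmila is living and takes 1/3.
Ireneusz is living and takes 1/3.
Bogdan predeceased; the 1/3 allotted to Bogdan's branch passes to Bogdan's issue by representation.
The 1/3 is divided into 3 equal shares of 1/9 among Danuta, Franciszka, Urszula.
Danuta is living and takes 1/9.
Franciszka is living and takes 1/9.
Urszula is living and takes 1/9.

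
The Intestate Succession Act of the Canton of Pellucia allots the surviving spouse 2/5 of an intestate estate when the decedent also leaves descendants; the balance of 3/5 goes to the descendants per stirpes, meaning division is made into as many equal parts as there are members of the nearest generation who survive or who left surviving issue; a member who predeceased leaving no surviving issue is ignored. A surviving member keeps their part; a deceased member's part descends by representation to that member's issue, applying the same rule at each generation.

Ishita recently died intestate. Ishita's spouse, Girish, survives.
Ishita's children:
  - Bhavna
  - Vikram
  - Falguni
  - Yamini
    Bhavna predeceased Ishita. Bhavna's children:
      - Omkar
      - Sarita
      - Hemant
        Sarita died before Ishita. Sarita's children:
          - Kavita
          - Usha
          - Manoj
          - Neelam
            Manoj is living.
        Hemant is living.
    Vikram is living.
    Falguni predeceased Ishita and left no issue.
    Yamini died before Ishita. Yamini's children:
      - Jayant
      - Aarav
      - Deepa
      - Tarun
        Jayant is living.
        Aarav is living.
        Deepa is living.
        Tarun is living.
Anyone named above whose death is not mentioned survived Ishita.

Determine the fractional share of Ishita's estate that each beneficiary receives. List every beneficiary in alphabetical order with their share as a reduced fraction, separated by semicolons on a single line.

Aarav 1/20; Deepa 1/20; Girish 2/5; Hemant 1/15; Jayant 1/20; Kavita 1/60; Manoj 1/60; Neelam 1/60; Omkar 1/15; Tarun 1/20; Usha 1/60; Vikram 1/5

Girish, as surviving spouse, takes 2/5.
The remaining 3/5 passes to Ishita's descendants per stirpes.
Falguni left no surviving issue, so that branch lapses and is disregarded.
The 3/5 is divided into 3 equal shares of 1/5 among Bhavna, Vikram, Yamini.
Bhavna predeceased; the 1/5 allotted to Bhavna's branch passes to Bhavna's issue by representation.
The 1/5 is divided into 3 equal shares of 1/15 among Omkar, Sarita, Hemant.
Omkar is living and takes 1/15.
Sarita predeceased; the 1/15 allotted to Sarita's branch passes to Sarita's issue by representation.
The 1/15 is divided into 4 equal shares of 1/60 among Kavita, Usha, Manoj, Neelam.
Kavita is living and takes 1/60.
Usha is living and takes 1/60.
Manoj is living and takes 1/60.
Neelam is living and takes 1/60.
Hemant is living and takes 1/15.
Vikram is living and takes 1/5.
Yamini predeceased; the 1/5 allotted to Yamini's branch passes to Yamini's issue by representation.
The 1/5 is divided into 4 equal shares of 1/20 among Jayant, Aarav, Deepa, Tarun.
Jayant is living and takes 1/20.
Aarav is living and takes 1/20.
Deepa is living and takes 1/20.
Tarun is living and takes 1/20.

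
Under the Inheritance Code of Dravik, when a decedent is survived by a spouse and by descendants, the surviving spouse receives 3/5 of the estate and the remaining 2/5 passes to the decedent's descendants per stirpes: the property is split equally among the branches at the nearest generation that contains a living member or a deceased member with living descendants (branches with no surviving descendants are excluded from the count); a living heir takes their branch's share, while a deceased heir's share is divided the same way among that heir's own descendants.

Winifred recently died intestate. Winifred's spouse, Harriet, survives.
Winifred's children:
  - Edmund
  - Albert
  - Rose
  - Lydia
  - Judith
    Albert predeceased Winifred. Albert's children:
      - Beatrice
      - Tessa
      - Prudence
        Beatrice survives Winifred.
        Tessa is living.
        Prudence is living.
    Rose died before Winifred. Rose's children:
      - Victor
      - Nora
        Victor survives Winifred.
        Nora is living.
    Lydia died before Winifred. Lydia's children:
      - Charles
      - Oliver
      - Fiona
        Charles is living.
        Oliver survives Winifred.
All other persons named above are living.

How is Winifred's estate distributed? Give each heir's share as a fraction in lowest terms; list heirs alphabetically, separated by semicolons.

Harriet, as surviving spouse, takes 3/5.
The remaining 2/5 passes to Winifred's descendants per stirpes.
The 2/5 is divided into 5 equal shares of 2/25 among Edmund, Albert, Rose, Lydia, Judith.
Edmund is living and takes 2/25.
Albert predeceased; the 2/25 allotted to Albert's branch passes to Albert's issue by representation.
The 2/25 is divided into 3 equal shares of 2/75 among Beatrice, Tessa, Prudence.
Beatrice is living and takes 2/75.
Tessa is living and takes 2/75.
Prudence is living and takes 2/75.
Rose predeceased; the 2/25 allotted to Rose's branch passes to Rose's issue by representation.
The 2/25 is divided into 2 equal shares of 1/25 among Victor, Nora.
Victor is living and takes 1/25.
Nora is living and takes 1/25.
Lydia predeceased; the 2/25 allotted to Lydia's branch passes to Lydia's issue by representation.
The 2/25 is divided into 3 equal shares of 2/75 among Charles, Oliver, Fiona.
Charles is living and takes 2/75.
Oliver is living and takes 2/75.
Fiona is living and takes 2/75.
Judith is living and takes 2/25.

Beatrice 2/75; Charles 2/75; Edmund 2/25; Fiona 2/75; Harriet 3/5; Judith 2/25; Nora 1/25; Oliver 2/75; Prudence 2/75; Tessa 2/75; Victor 1/25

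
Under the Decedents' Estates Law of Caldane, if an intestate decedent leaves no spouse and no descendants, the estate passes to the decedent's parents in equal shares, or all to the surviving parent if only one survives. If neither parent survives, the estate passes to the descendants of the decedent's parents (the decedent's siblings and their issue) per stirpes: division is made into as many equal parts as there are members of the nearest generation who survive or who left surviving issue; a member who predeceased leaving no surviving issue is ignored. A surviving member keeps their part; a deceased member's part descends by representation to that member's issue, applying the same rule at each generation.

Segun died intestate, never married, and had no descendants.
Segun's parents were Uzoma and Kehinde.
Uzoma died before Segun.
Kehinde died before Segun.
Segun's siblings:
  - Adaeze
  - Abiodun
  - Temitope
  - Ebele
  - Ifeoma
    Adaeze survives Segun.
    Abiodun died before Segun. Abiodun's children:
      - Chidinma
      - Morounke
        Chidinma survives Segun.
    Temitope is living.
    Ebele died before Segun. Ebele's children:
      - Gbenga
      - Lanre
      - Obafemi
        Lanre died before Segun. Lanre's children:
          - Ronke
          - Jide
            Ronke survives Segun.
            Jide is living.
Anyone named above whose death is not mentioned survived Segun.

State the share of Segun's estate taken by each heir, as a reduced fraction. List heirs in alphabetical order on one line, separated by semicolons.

Adaeze 1/5; Chidinma 1/10; Gbenga 1/15; Ifeoma 1/5; Jide 1/30; Morounke 1/10; Obafemi 1/15; Ronke 1/30; Temitope 1/5

Neither parent survives and there are no descendants, so the estate passes to Segun's siblings and their issue per stirpes.
The estate is divided into 5 equal shares of 1/5 among Adaeze, Abiodun, Temitope, Ebele, Ifeoma.
Adaeze is living and takes 1/5.
Abiodun predeceased; the 1/5 allotted to Abiodun's branch passes to Abiodun's issue by representation.
The 1/5 is divided into 2 equal shares of 1/10 among Chidinma, Morounke.
Chidinma is living and takes 1/10.
Morounke is living and takes 1/10.
Temitope is living and takes 1/5.
Ebele predeceased; the 1/5 allotted to Ebele's branch passes to Ebele's issue by representation.
The 1/5 is divided into 3 equal shares of 1/15 among Gbenga, Lanre, Obafemi.
Gbenga is living and takes 1/15.
Lanre predeceased; the 1/15 allotted to Lanre's branch passes to Lanre's issue by representation.
The 1/15 is divided into 2 equal shares of 1/30 among Ronke, Jide.
Ronke is living and takes 1/30.
Jide is living and takes 1/30.
Obafemi is living and takes 1/15.
Ifeoma is living and takes 1/5.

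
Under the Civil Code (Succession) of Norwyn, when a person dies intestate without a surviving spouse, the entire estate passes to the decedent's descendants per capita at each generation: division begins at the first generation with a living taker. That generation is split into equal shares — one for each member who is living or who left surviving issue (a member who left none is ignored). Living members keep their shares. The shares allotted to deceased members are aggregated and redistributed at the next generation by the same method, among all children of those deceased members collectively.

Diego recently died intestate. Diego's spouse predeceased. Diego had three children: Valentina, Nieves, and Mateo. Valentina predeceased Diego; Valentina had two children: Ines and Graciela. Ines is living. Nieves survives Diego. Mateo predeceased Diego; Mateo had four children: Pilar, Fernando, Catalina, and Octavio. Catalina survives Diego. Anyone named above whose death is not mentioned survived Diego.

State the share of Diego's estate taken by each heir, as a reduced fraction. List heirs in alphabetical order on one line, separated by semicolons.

Catalina 1/9; Fernando 1/9; Graciela 1/9; Ines 1/9; Nieves 1/3; Octavio 1/9; Pilar 1/9

There is no surviving spouse, so the entire estate passes to Diego's descendants per capita at each generation.
At generation 1 (Valentina, Nieves, Mateo) there are 3 shares of (1)/3 = 1/3 each.
Living: Nieves — each takes 1/3.
Deceased: Valentina and Mateo. Their combined 2/3 is pooled and carried to generation 2.
At generation 2 (Ines, Graciela, Pilar, Fernando, Catalina, Octavio) there are 6 shares of (2/3)/6 = 1/9 each.
Living: Ines, Graciela, Pilar, Fernando, Catalina, and Octavio — each takes 1/9.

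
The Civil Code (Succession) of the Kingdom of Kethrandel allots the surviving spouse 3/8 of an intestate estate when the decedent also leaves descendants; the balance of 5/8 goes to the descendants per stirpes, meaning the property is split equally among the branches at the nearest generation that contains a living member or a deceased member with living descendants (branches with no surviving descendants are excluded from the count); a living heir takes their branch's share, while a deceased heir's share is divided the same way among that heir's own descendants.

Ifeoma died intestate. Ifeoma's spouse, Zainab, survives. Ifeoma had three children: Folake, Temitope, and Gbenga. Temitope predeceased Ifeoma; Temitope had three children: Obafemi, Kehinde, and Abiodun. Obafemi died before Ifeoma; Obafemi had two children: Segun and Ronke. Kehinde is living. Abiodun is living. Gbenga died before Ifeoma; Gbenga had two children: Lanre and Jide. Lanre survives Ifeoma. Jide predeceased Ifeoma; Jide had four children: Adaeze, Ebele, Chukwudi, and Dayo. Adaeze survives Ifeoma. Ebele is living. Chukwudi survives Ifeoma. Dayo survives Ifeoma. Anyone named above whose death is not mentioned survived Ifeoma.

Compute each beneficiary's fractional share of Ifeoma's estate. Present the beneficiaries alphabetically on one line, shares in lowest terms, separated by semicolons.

Abiodun 5/72; Adaeze 5/192; Chukwudi 5/192; Dayo 5/192; Ebele 5/192; Folake 5/24; Kehinde 5/72; Lanre 5/48; Ronke 5/144; Segun 5/144; Zainab 3/8

Zainab, as surviving spouse, takes 3/8.
The remaining 5/8 passes to Ifeoma's descendants per stirpes.
The 5/8 is divided into 3 equal shares of 5/24 among Folake, Temitope, Gbenga.
Folake is living and takes 5/24.
Temitope predeceased; the 5/24 allotted to Temitope's branch passes to Temitope's issue by representation.
The 5/24 is divided into 3 equal shares of 5/72 among Obafemi, Kehinde, Abiodun.
Obafemi predeceased; the 5/72 allotted to Obafemi's branch passes to Obafemi's issue by representation.
The 5/72 is divided into 2 equal shares of 5/144 among Segun, Ronke.
Segun is living and takes 5/144.
Ronke is living and takes 5/144.
Kehinde is living and takes 5/72.
Abiodun is living and takes 5/72.
Gbenga predeceased; the 5/24 allotted to Gbenga's branch passes to Gbenga's issue by representation.
The 5/24 is divided into 2 equal shares of 5/48 among Lanre, Jide.
Lanre is living and takes 5/48.
Jide predeceased; the 5/48 allotted to Jide's branch passes to Jide's issue by representation.
The 5/48 is divided into 4 equal shares of 5/192 among Adaeze, Ebele, Chukwudi, Dayo.
Adaeze is living and takes 5/192.
Ebele is living and takes 5/192.
Chukwudi is living and takes 5/192.
Dayo is living and takes 5/192.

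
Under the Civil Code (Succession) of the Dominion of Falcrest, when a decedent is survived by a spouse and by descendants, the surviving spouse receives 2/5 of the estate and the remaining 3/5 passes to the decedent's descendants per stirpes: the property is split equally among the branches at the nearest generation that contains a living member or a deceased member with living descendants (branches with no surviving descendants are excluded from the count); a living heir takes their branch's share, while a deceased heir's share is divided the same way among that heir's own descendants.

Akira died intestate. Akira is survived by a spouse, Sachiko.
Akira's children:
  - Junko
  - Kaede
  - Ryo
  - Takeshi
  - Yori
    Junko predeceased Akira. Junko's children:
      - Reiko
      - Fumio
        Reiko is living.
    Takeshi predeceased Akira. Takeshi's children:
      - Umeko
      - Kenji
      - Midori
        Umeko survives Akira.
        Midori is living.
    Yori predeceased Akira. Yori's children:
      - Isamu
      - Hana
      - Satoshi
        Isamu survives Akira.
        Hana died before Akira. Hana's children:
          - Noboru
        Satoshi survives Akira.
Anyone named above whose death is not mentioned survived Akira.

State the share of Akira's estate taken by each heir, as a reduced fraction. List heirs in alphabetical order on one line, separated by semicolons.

Sachiko, as surviving spouse, takes 2/5.
The remaining 3/5 passes to Akira's descendants per stirpes.
The 3/5 is divided into 5 equal shares of 3/25 among Junko, Kaede, Ryo, Takeshi, Yori.
Junko predeceased; the 3/25 allotted to Junko's branch passes to Junko's issue by representation.
The 3/25 is divided into 2 equal shares of 3/50 among Reiko, Fumio.
Reiko is living and takes 3/50.
Fumio is living and takes 3/50.
Kaede is living and takes 3/25.
Ryo is living and takes 3/25.
Takeshi predeceased; the 3/25 allotted to Takeshi's branch passes to Takeshi's issue by representation.
The 3/25 is divided into 3 equal shares of 1/25 among Umeko, Kenji, Midori.
Umeko is living and takes 1/25.
Kenji is living and takes 1/25.
Midori is living and takes 1/25.
Yori predeceased; the 3/25 allotted to Yori's branch passes to Yori's issue by representation.
The 3/25 is divided into 3 equal shares of 1/25 among Isamu, Hana, Satoshi.
Isamu is living and takes 1/25.
Hana predeceased; the 1/25 allotted to Hana's branch passes to Hana's issue by representation.
Noboru is the sole taker at this level and receives the full 1/25.
Satoshi is living and takes 1/25.

Fumio 3/50; Isamu 1/25; Kaede 3/25; Kenji 1/25; Midori 1/25; Noboru 1/25; Reiko 3/50; Ryo 3/25; Sachiko 2/5; Satoshi 1/25; Umeko 1/25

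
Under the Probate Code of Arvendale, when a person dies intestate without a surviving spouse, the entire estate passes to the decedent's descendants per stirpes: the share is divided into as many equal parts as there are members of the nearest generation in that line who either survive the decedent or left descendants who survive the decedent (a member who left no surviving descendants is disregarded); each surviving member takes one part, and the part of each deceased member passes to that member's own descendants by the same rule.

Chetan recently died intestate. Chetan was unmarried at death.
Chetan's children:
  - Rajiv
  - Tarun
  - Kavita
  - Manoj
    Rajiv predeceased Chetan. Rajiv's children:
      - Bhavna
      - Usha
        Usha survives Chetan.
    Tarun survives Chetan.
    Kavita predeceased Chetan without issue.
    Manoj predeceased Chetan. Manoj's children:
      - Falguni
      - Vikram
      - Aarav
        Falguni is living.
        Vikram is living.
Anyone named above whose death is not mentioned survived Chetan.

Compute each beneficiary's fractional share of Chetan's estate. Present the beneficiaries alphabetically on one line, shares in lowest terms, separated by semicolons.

Aarav 1/9; Bhavna 1/6; Falguni 1/9; Tarun 1/3; Usha 1/6; Vikram 1/9

There is no surviving spouse, so the entire estate passes to Chetan's descendants per stirpes.
Kavita left no surviving issue, so that branch lapses and is disregarded.
The estate is divided into 3 equal shares of 1/3 among Rajiv, Tarun, Manoj.
Rajiv predeceased; the 1/3 allotted to Rajiv's branch passes to Rajiv's issue by representation.
The 1/3 is divided into 2 equal shares of 1/6 among Bhavna, Usha.
Bhavna is living and takes 1/6.
Usha is living and takes 1/6.
Tarun is living and takes 1/3.
Manoj predeceased; the 1/3 allotted to Manoj's branch passes to Manoj's issue by representation.
The 1/3 is divided into 3 equal shares of 1/9 among Falguni, Vikram, Aarav.
Falguni is living and takes 1/9.
Vikram is living and takes 1/9.
Aarav is living and takes 1/9.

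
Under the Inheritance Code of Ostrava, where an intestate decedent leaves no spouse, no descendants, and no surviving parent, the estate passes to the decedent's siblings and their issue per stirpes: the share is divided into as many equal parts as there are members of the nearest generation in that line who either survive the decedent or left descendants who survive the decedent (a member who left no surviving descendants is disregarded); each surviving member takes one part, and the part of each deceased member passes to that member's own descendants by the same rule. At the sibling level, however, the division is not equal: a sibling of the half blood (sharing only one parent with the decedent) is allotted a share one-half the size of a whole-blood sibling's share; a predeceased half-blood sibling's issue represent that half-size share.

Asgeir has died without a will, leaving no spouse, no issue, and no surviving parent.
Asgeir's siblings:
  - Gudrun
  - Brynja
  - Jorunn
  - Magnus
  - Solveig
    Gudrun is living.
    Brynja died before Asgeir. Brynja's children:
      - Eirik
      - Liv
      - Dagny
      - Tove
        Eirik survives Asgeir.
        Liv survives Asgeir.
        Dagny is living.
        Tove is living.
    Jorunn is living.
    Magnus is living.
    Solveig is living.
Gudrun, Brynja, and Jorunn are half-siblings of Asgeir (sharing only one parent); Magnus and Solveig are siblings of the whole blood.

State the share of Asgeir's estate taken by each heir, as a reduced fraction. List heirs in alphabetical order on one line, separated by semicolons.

No spouse, descendants, or parent survives, so the estate passes to Asgeir's siblings per stirpes.
Half-blood siblings count for one-half the weight of whole-blood siblings at the initial division.
Dividing 1 in proportion to weights (total weight 7/2): Gudrun (weight 1/2) → 1/7; Brynja (weight 1/2) → 1/7; Jorunn (weight 1/2) → 1/7; Magnus (weight 1) → 2/7; Solveig (weight 1) → 2/7.
Gudrun is living and takes 1/7.
Brynja predeceased; the 1/7 allotted to Brynja's branch passes to Brynja's issue by representation.
The 1/7 is divided into 4 equal shares of 1/28 among Eirik, Liv, Dagny, Tove.
Eirik is living and takes 1/28.
Liv is living and takes 1/28.
Dagny is living and takes 1/28.
Tove is living and takes 1/28.
Jorunn is living and takes 1/7.
Magnus is living and takes 2/7.
Solveig is living and takes 2/7.

Dagny 1/28; Eirik 1/28; Gudrun 1/7; Jorunn 1/7; Liv 1/28; Magnus 2/7; Solveig 2/7; Tove 1/28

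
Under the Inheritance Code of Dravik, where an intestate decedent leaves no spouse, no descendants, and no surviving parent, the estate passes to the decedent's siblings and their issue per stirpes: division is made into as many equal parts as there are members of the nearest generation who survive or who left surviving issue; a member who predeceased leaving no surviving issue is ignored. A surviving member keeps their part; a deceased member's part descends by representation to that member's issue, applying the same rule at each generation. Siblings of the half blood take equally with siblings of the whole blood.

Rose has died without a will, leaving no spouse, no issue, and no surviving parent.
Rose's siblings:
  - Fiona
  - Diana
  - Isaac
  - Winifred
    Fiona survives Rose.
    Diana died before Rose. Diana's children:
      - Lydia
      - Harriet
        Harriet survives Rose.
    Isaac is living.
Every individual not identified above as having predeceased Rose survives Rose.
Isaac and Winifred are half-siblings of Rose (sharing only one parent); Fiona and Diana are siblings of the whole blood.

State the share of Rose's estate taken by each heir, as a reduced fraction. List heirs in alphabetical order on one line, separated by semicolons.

No spouse, descendants, or parent survives, so the estate passes to Rose's siblings per stirpes.
Half-blood and whole-blood siblings take equally under the stated rule.
The estate is divided into 4 equal shares of 1/4 among Fiona, Diana, Isaac, Winifred.
Fiona is living and takes 1/4.
Diana predeceased; the 1/4 allotted to Diana's branch passes to Diana's issue by representation.
The 1/4 is divided into 2 equal shares of 1/8 among Lydia, Harriet.
Lydia is living and takes 1/8.
Harriet is living and takes 1/8.
Isaac is living and takes 1/4.
Winifred is living and takes 1/4.

Fiona 1/4; Harriet 1/8; Isaac 1/4; Lydia 1/8; Winifred 1/4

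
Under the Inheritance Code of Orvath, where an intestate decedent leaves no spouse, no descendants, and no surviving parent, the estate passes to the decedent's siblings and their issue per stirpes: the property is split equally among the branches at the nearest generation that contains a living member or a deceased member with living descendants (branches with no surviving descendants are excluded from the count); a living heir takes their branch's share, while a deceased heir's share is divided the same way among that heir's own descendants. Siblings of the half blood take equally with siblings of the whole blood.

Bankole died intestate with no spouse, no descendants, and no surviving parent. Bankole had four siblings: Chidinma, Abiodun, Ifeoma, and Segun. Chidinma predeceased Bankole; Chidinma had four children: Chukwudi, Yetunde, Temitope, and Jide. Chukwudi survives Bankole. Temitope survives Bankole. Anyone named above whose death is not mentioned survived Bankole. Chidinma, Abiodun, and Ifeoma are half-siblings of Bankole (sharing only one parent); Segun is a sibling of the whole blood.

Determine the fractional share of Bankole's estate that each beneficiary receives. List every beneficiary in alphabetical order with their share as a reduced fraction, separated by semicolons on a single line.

No spouse, descendants, or parent survives, so the estate passes to Bankole's siblings per stirpes.
Half-blood and whole-blood siblings take equally under the stated rule.
The estate is divided into 4 equal shares of 1/4 among Chidinma, Abiodun, Ifeoma, Segun.
Chidinma predeceased; the 1/4 allotted to Chidinma's branch passes to Chidinma's issue by representation.
The 1/4 is divided into 4 equal shares of 1/16 among Chukwudi, Yetunde, Temitope, Jide.
Chukwudi is living and takes 1/16.
Yetunde is living and takes 1/16.
Temitope is living and takes 1/16.
Jide is living and takes 1/16.
Abiodun is living and takes 1/4.
Ifeoma is living and takes 1/4.
Segun is living and takes 1/4.

Abiodun 1/4; Chukwudi 1/16; Ifeoma 1/4; Jide 1/16; Segun 1/4; Temitope 1/16; Yetunde 1/16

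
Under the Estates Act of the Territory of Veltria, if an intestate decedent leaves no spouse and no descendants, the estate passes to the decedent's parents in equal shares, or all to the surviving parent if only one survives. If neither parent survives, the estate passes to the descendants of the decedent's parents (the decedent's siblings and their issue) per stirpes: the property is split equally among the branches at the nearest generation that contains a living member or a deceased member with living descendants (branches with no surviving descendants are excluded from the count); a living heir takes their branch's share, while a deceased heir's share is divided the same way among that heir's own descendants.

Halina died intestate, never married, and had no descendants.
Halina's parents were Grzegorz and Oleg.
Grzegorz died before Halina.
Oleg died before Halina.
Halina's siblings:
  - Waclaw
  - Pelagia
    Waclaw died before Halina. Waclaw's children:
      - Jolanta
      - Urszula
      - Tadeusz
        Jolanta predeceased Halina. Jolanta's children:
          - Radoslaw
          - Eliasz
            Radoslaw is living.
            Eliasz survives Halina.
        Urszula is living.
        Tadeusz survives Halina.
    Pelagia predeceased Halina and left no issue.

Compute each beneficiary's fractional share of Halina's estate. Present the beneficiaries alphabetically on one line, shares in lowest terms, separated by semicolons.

Neither parent survives and there are no descendants, so the estate passes to Halina's siblings and their issue per stirpes.
Pelagia left no surviving issue, so that branch lapses and is disregarded.
Waclaw's line is the sole branch at this level, so the full 1 passes to Waclaw's issue by representation.
The estate is divided into 3 equal shares of 1/3 among Jolanta, Urszula, Tadeusz.
Jolanta predeceased; the 1/3 allotted to Jolanta's branch passes to Jolanta's issue by representation.
The 1/3 is divided into 2 equal shares of 1/6 among Radoslaw, Eliasz.
Radoslaw is living and takes 1/6.
Eliasz is living and takes 1/6.
Urszula is living and takes 1/3.
Tadeusz is living and takes 1/3.

Eliasz 1/6; Radoslaw 1/6; Tadeusz 1/3; Urszula 1/3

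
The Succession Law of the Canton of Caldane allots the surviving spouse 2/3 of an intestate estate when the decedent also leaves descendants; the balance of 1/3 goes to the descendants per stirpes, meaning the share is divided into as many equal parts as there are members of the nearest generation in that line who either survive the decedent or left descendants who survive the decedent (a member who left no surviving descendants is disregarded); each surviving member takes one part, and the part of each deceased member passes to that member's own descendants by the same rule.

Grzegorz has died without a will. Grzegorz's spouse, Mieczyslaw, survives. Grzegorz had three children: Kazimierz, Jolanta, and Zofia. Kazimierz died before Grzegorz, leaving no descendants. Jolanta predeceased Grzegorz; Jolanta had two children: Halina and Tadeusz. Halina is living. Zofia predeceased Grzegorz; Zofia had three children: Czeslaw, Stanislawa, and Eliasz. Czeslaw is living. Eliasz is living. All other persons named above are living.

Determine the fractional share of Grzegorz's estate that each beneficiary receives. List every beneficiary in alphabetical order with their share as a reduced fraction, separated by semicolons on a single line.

Czeslaw 1/18; Eliasz 1/18; Halina 1/12; Mieczyslaw 2/3; Stanislawa 1/18; Tadeusz 1/12

Mieczyslaw, as surviving spouse, takes 2/3.
The remaining 1/3 passes to Grzegorz's descendants per stirpes.
Kazimierz left no surviving issue, so that branch lapses and is disregarded.
The 1/3 is divided into 2 equal shares of 1/6 among Jolanta, Zofia.
Jolanta predeceased; the 1/6 allotted to Jolanta's branch passes to Jolanta's issue by representation.
The 1/6 is divided into 2 equal shares of 1/12 among Halina, Tadeusz.
Halina is living and takes 1/12.
Tadeusz is living and takes 1/12.
Zofia predeceased; the 1/6 allotted to Zofia's branch passes to Zofia's issue by representation.
The 1/6 is divided into 3 equal shares of 1/18 among Czeslaw, Stanislawa, Eliasz.
Czeslaw is living and takes 1/18.
Stanislawa is living and takes 1/18.
Eliasz is living and takes 1/18.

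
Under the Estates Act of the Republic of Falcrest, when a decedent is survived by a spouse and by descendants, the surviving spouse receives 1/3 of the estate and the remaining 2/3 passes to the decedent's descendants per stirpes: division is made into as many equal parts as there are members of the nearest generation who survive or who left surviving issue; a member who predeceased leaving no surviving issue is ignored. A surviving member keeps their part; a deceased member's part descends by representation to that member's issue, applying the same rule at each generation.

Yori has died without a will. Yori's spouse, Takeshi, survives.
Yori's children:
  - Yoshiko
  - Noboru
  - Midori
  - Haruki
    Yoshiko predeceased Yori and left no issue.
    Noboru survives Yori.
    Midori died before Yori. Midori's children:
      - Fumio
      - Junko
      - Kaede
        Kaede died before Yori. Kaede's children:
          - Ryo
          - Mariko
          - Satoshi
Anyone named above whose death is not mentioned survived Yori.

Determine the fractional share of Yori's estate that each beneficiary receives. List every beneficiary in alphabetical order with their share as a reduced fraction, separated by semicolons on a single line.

Fumio 2/27; Haruki 2/9; Junko 2/27; Mariko 2/81; Noboru 2/9; Ryo 2/81; Satoshi 2/81; Takeshi 1/3

Takeshi, as surviving spouse, takes 1/3.
The remaining 2/3 passes to Yori's descendants per stirpes.
Yoshiko left no surviving issue, so that branch lapses and is disregarded.
The 2/3 is divided into 3 equal shares of 2/9 among Noboru, Midori, Haruki.
Noboru is living and takes 2/9.
Midori predeceased; the 2/9 allotted to Midori's branch passes to Midori's issue by representation.
The 2/9 is divided into 3 equal shares of 2/27 among Fumio, Junko, Kaede.
Fumio is living and takes 2/27.
Junko is living and takes 2/27.
Kaede predeceased; the 2/27 allotted to Kaede's branch passes to Kaede's issue by representation.
The 2/27 is divided into 3 equal shares of 2/81 among Ryo, Mariko, Satoshi.
Ryo is living and takes 2/81.
Mariko is living and takes 2/81.
Satoshi is living and takes 2/81.
Haruki is living and takes 2/9.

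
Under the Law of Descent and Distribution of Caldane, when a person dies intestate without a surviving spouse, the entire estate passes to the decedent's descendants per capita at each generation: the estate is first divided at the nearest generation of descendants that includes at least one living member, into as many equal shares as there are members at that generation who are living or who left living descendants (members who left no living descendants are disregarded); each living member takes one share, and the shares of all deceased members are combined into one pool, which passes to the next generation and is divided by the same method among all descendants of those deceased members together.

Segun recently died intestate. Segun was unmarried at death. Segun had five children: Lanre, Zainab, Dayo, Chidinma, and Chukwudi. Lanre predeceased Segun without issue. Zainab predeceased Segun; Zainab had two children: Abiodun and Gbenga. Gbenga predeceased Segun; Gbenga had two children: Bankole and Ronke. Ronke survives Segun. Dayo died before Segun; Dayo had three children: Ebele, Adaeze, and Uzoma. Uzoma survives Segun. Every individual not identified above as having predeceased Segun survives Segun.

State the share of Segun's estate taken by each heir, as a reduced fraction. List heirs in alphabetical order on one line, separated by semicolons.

Abiodun 1/10; Adaeze 1/10; Bankole 1/20; Chidinma 1/4; Chukwudi 1/4; Ebele 1/10; Ronke 1/20; Uzoma 1/10

There is no surviving spouse, so the entire estate passes to Segun's descendants per capita at each generation.
At generation 1 (Zainab, Dayo, Chidinma, Chukwudi) there are 4 shares of (1)/4 = 1/4 each.
Living: Chidinma and Chukwudi — each takes 1/4.
Deceased: Zainab and Dayo. Their combined 1/2 is pooled and carried to generation 2.
At generation 2 (Abiodun, Gbenga, Ebele, Adaeze, Uzoma) there are 5 shares of (1/2)/5 = 1/10 each.
Living: Abiodun, Ebele, Adaeze, and Uzoma — each takes 1/10.
Deceased: Gbenga. That 1/10 share is carried to generation 3.
At generation 3 (Bankole, Ronke) there are 2 shares of (1/10)/2 = 1/20 each.
Living: Bankole and Ronke — each takes 1/20.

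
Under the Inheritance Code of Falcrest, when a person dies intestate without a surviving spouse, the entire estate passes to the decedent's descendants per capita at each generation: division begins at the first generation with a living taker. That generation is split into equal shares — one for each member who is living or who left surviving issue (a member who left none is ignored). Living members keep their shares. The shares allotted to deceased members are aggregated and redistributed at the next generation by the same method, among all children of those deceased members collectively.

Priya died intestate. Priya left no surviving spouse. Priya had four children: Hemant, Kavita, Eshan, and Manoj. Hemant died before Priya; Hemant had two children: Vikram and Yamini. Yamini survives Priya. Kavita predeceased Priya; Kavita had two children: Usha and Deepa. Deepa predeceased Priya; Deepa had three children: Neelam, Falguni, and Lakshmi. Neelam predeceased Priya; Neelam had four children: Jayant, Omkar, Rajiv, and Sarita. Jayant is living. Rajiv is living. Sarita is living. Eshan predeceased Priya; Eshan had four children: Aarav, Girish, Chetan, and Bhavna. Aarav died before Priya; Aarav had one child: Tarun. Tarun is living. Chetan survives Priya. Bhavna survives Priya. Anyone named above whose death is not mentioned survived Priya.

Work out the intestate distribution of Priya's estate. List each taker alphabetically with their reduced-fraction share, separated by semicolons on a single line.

There is no surviving spouse, so the entire estate passes to Priya's descendants per capita at each generation.
At generation 1 (Hemant, Kavita, Eshan, Manoj) there are 4 shares of (1)/4 = 1/4 each.
Living: Manoj — each takes 1/4.
Deceased: Hemant, Kavita, and Eshan. Their combined 3/4 is pooled and carried to generation 2.
At generation 2 (Vikram, Yamini, Usha, Deepa, Aarav, Girish, Chetan, Bhavna) there are 8 shares of (3/4)/8 = 3/32 each.
Living: Vikram, Yamini, Usha, Girish, Chetan, and Bhavna — each takes 3/32.
Deceased: Deepa and Aarav. Their combined 3/16 is pooled and carried to generation 3.
At generation 3 (Neelam, Falguni, Lakshmi, Tarun) there are 4 shares of (3/16)/4 = 3/64 each.
Living: Falguni, Lakshmi, and Tarun — each takes 3/64.
Deceased: Neelam. That 3/64 share is carried to generation 4.
At generation 4 (Jayant, Omkar, Rajiv, Sarita) there are 4 shares of (3/64)/4 = 3/256 each.
Living: Jayant, Omkar, Rajiv, and Sarita — each takes 3/256.

Bhavna 3/32; Chetan 3/32; Falguni 3/64; Girish 3/32; Jayant 3/256; Lakshmi 3/64; Manoj 1/4; Omkar 3/256; Rajiv 3/256; Sarita 3/256; Tarun 3/64; Usha 3/32; Vikram 3/32; Yamini 3/32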